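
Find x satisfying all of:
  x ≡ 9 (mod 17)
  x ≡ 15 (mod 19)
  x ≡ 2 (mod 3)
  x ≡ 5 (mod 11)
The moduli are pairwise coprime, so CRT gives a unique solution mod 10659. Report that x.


Product of moduli M = 17 · 19 · 3 · 11 = 10659.
Merge one congruence at a time:
  Start: x ≡ 9 (mod 17).
  Combine with x ≡ 15 (mod 19); new modulus lcm = 323.
    Write x = 9 + 17·t and substitute into x ≡ 15 (mod 19): 17·t ≡ 15 − 9 = 6 (mod 19).
    The inverse of 17 mod 19 is 9 (since 17·9 = 153 = 8·19 + 1), so t ≡ 9·6 = 54 ≡ 16 (mod 19).
    Then x = 9 + 17·16 = 281, valid modulo lcm(17, 19) = 323: x ≡ 281 (mod 323).
  Combine with x ≡ 2 (mod 3); new modulus lcm = 969.
    Write x = 281 + 323·t and substitute into x ≡ 2 (mod 3): 323·t ≡ 2 − 281 = -279 (mod 3).
    Reduce coefficients mod 3: 2·t ≡ 0 (mod 3).
    The inverse of 2 mod 3 is 2 (since 2·2 = 4 = 1·3 + 1), so t ≡ 2·0 = 0 ≡ 0 (mod 3).
    Then x = 281 + 323·0 = 281, valid modulo lcm(323, 3) = 969: x ≡ 281 (mod 969).
  Combine with x ≡ 5 (mod 11); new modulus lcm = 10659.
    Write x = 281 + 969·t and substitute into x ≡ 5 (mod 11): 969·t ≡ 5 − 281 = -276 (mod 11).
    Reduce coefficients mod 11: 1·t ≡ 10 (mod 11).
    So t ≡ 10 (mod 11).
    Then x = 281 + 969·10 = 9971, valid modulo lcm(969, 11) = 10659: x ≡ 9971 (mod 10659).
Verify against each original: 9971 mod 17 = 9, 9971 mod 19 = 15, 9971 mod 3 = 2, 9971 mod 11 = 5.

x ≡ 9971 (mod 10659).


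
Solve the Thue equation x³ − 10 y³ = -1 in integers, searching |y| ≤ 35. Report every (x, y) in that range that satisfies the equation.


The equation is x³ - 10y³ = -1. For fixed y, x³ = 10·y³ − 1, so a solution requires the RHS to be a perfect cube.
Strategy: iterate y from -35 to 35, compute RHS = 10·y³ − 1, and check whether it is a (positive or negative) perfect cube.
Check small values of y:
  y = 0: RHS = -1 = (-1)³ ⇒ x = -1 works.
  y = 1: RHS = 9 is not a perfect cube.
  y = -1: RHS = -11 is not a perfect cube.
  y = 2: RHS = 79 is not a perfect cube.
  y = -2: RHS = -81 is not a perfect cube.
  y = 3: RHS = 269 is not a perfect cube.
  y = -3: RHS = -271 is not a perfect cube.
Continuing the search up to |y| = 35 finds no further solutions beyond those listed.
Collected solutions: (-1, 0).

Solutions (with |y| ≤ 35): (-1, 0).


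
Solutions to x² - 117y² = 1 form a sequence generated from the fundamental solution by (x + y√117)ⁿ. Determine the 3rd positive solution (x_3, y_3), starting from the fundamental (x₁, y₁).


Step 1: Find the fundamental solution (x₁, y₁) of x² - 117y² = 1.
  Expand √117 as a continued fraction. a₀ = ⌊√117⌋ = 10; iterate m_{k+1} = d_k·a_k − m_k, d_{k+1} = (117 − m_{k+1}²)/d_k, a_{k+1} = ⌊(a₀ + m_{k+1})/d_{k+1}⌋ (starting m₀ = 0, d₀ = 1), with convergents p_k = a_k·p_{k-1} + p_{k-2}, q_k = a_k·q_{k-1} + q_{k-2} (p₋₁ = 1, q₋₁ = 0):
  k = 0: a₀ = 10; p₀/q₀ = 10/1; p₀² − 117·q₀² = 100 − 117 = -17.
  k = 1: m = 10, d = 17, a = ⌊(10 + 10)/17⌋ = 1; p/q = (1·10 + 1)/(1·1 + 0) = 11/1; p² − 117·q² = 121 − 117 = 4.
  k = 2: m = 7, d = 4, a = ⌊(10 + 7)/4⌋ = 4; p/q = (4·11 + 10)/(4·1 + 1) = 54/5; p² − 117·q² = 2916 − 2925 = -9.
  k = 3: m = 9, d = 9, a = ⌊(10 + 9)/9⌋ = 2; p/q = (2·54 + 11)/(2·5 + 1) = 119/11; p² − 117·q² = 14161 − 14157 = 4.
  k = 4: m = 9, d = 4, a = ⌊(10 + 9)/4⌋ = 4; p/q = (4·119 + 54)/(4·11 + 5) = 530/49; p² − 117·q² = 280900 − 280917 = -17.
  k = 5: m = 7, d = 17, a = ⌊(10 + 7)/17⌋ = 1; p/q = (1·530 + 119)/(1·49 + 11) = 649/60; p² − 117·q² = 421201 − 421200 = 1.
  The first convergent with p² − 117·q² = 1 gives the fundamental solution (x₁, y₁) = (649, 60).
Step 2: Apply the recurrence (x_{n+1}, y_{n+1}) = (x₁x_n + 117y₁y_n, x₁y_n + y₁x_n) repeatedly.
  From (x_1, y_1) = (649, 60): x_2 = 649·649 + 117·60·60 = 842401; y_2 = 649·60 + 60·649 = 77880.
  From (x_2, y_2) = (842401, 77880): x_3 = 649·842401 + 117·60·77880 = 1093435849; y_3 = 649·77880 + 60·842401 = 101088180.
Step 3: Verify x_3² - 117·y_3² = 1195601955878350801 - 1195601955878350800 = 1 (should be 1). ✓

(x_1, y_1) = (649, 60); (x_3, y_3) = (1093435849, 101088180).


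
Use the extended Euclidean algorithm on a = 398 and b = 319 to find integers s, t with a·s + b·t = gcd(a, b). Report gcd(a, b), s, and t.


Euclidean algorithm on (398, 319) — divide until remainder is 0:
  398 = 1 · 319 + 79
  319 = 4 · 79 + 3
  79 = 26 · 3 + 1
  3 = 3 · 1 + 0
gcd(398, 319) = 1.
Track Bezout coefficients alongside the remainders: start with r₀ = 398 = a·1 + b·0 (s = 1, t = 0) and r₁ = 319 = a·0 + b·1 (s = 0, t = 1); each new remainder r_{k+1} = r_{k-1} − q_k·r_k inherits s_{k+1} = s_{k-1} − q_k·s_k, t_{k+1} = t_{k-1} − q_k·t_k, so r_k = a·s_k + b·t_k at every step:
  q = 1: r = 79, s = 1 − 1·0 = 1, t = 0 − 1·1 = -1  (check: 398·1 + 319·(-1) = 79)
  q = 4: r = 3, s = 0 − 4·1 = -4, t = 1 − 4·(-1) = 5  (check: 398·(-4) + 319·5 = 3)
  q = 26: r = 1, s = 1 − 26·(-4) = 105, t = -1 − 26·5 = -131  (check: 398·105 + 319·(-131) = 1)
The row with r = 1 (the gcd) gives the Bezout coefficients s = 105, t = -131.
Result: 398 · (105) + 319 · (-131) = 1.

gcd(398, 319) = 1; s = 105, t = -131 (check: 398·105 + 319·(-131) = 1).


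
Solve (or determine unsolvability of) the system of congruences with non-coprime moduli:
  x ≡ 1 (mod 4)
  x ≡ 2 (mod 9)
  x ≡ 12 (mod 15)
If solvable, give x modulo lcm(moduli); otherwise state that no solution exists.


Moduli 4, 9, 15 are not pairwise coprime, so CRT works modulo lcm(m_i) when all pairwise compatibility conditions hold.
Pairwise compatibility: gcd(m_i, m_j) must divide a_i - a_j for every pair.
Merge one congruence at a time:
  Start: x ≡ 1 (mod 4).
  Combine with x ≡ 2 (mod 9): gcd(4, 9) = 1; 2 - 1 = 1, which IS divisible by 1, so compatible.
    Write x = 1 + 4·t and substitute into x ≡ 2 (mod 9): 4·t ≡ 2 − 1 = 1 (mod 9).
    The inverse of 4 mod 9 is 7 (since 4·7 = 28 = 3·9 + 1), so t ≡ 7·1 = 7 ≡ 7 (mod 9).
    Then x = 1 + 4·7 = 29, valid modulo lcm(4, 9) = 36: x ≡ 29 (mod 36).
  Combine with x ≡ 12 (mod 15): gcd(36, 15) = 3, and 12 - 29 = -17 is NOT divisible by 3.
    ⇒ system is inconsistent (no integer solution).

No solution (the system is inconsistent).


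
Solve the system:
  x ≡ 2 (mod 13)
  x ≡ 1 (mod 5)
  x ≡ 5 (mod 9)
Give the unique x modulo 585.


Moduli 13, 5, 9 are pairwise coprime; by CRT there is a unique solution modulo M = 13 · 5 · 9 = 585.
Solve pairwise, accumulating the modulus:
  Start with x ≡ 2 (mod 13).
  Combine with x ≡ 1 (mod 5): since gcd(13, 5) = 1, we get a unique residue mod 65.
    Write x = 2 + 13·t and substitute into x ≡ 1 (mod 5): 13·t ≡ 1 − 2 = -1 (mod 5).
    Reduce coefficients mod 5: 3·t ≡ 4 (mod 5).
    The inverse of 3 mod 5 is 2 (since 3·2 = 6 = 1·5 + 1), so t ≡ 2·4 = 8 ≡ 3 (mod 5).
    Then x = 2 + 13·3 = 41, valid modulo lcm(13, 5) = 65: x ≡ 41 (mod 65).
  Combine with x ≡ 5 (mod 9): since gcd(65, 9) = 1, we get a unique residue mod 585.
    Write x = 41 + 65·t and substitute into x ≡ 5 (mod 9): 65·t ≡ 5 − 41 = -36 (mod 9).
    Reduce coefficients mod 9: 2·t ≡ 0 (mod 9).
    The inverse of 2 mod 9 is 5 (since 2·5 = 10 = 1·9 + 1), so t ≡ 5·0 = 0 ≡ 0 (mod 9).
    Then x = 41 + 65·0 = 41, valid modulo lcm(65, 9) = 585: x ≡ 41 (mod 585).
Verify: 41 mod 13 = 2 ✓, 41 mod 5 = 1 ✓, 41 mod 9 = 5 ✓.

x ≡ 41 (mod 585).


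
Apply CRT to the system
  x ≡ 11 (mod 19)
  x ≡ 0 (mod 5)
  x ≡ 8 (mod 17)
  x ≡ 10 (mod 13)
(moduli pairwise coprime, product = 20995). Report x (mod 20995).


Product of moduli M = 19 · 5 · 17 · 13 = 20995.
Merge one congruence at a time:
  Start: x ≡ 11 (mod 19).
  Combine with x ≡ 0 (mod 5); new modulus lcm = 95.
    Write x = 11 + 19·t and substitute into x ≡ 0 (mod 5): 19·t ≡ 0 − 11 = -11 (mod 5).
    Reduce coefficients mod 5: 4·t ≡ 4 (mod 5).
    The inverse of 4 mod 5 is 4 (since 4·4 = 16 = 3·5 + 1), so t ≡ 4·4 = 16 ≡ 1 (mod 5).
    Then x = 11 + 19·1 = 30, valid modulo lcm(19, 5) = 95: x ≡ 30 (mod 95).
  Combine with x ≡ 8 (mod 17); new modulus lcm = 1615.
    Write x = 30 + 95·t and substitute into x ≡ 8 (mod 17): 95·t ≡ 8 − 30 = -22 (mod 17).
    Reduce coefficients mod 17: 10·t ≡ 12 (mod 17).
    The inverse of 10 mod 17 is 12 (since 10·12 = 120 = 7·17 + 1), so t ≡ 12·12 = 144 ≡ 8 (mod 17).
    Then x = 30 + 95·8 = 790, valid modulo lcm(95, 17) = 1615: x ≡ 790 (mod 1615).
  Combine with x ≡ 10 (mod 13); new modulus lcm = 20995.
    Write x = 790 + 1615·t and substitute into x ≡ 10 (mod 13): 1615·t ≡ 10 − 790 = -780 (mod 13).
    Reduce coefficients mod 13: 3·t ≡ 0 (mod 13).
    The inverse of 3 mod 13 is 9 (since 3·9 = 27 = 2·13 + 1), so t ≡ 9·0 = 0 ≡ 0 (mod 13).
    Then x = 790 + 1615·0 = 790, valid modulo lcm(1615, 13) = 20995: x ≡ 790 (mod 20995).
Verify against each original: 790 mod 19 = 11, 790 mod 5 = 0, 790 mod 17 = 8, 790 mod 13 = 10.

x ≡ 790 (mod 20995).


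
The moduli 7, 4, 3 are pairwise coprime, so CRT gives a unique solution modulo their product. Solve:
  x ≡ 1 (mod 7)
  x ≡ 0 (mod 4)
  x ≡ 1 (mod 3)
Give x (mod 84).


Moduli 7, 4, 3 are pairwise coprime; by CRT there is a unique solution modulo M = 7 · 4 · 3 = 84.
Solve pairwise, accumulating the modulus:
  Start with x ≡ 1 (mod 7).
  Combine with x ≡ 0 (mod 4): since gcd(7, 4) = 1, we get a unique residue mod 28.
    Write x = 1 + 7·t and substitute into x ≡ 0 (mod 4): 7·t ≡ 0 − 1 = -1 (mod 4).
    Reduce coefficients mod 4: 3·t ≡ 3 (mod 4).
    The inverse of 3 mod 4 is 3 (since 3·3 = 9 = 2·4 + 1), so t ≡ 3·3 = 9 ≡ 1 (mod 4).
    Then x = 1 + 7·1 = 8, valid modulo lcm(7, 4) = 28: x ≡ 8 (mod 28).
  Combine with x ≡ 1 (mod 3): since gcd(28, 3) = 1, we get a unique residue mod 84.
    Write x = 8 + 28·t and substitute into x ≡ 1 (mod 3): 28·t ≡ 1 − 8 = -7 (mod 3).
    Reduce coefficients mod 3: 1·t ≡ 2 (mod 3).
    So t ≡ 2 (mod 3).
    Then x = 8 + 28·2 = 64, valid modulo lcm(28, 3) = 84: x ≡ 64 (mod 84).
Verify: 64 mod 7 = 1 ✓, 64 mod 4 = 0 ✓, 64 mod 3 = 1 ✓.

x ≡ 64 (mod 84).


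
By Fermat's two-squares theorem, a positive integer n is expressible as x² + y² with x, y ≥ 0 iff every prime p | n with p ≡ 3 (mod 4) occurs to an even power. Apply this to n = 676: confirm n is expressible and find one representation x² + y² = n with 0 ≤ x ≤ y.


Step 1: Factor n = 676 = 2^2 · 13^2.
Step 2: Check the mod-4 condition on each prime factor: 2 = 2 (special); 13 ≡ 1 (mod 4), exponent 2.
All primes ≡ 3 (mod 4) appear to even exponent (or don't appear), so by the two-squares theorem n IS expressible as a sum of two squares.
Step 3: Build a representation. Group n = k² · m with k = 2 and m = 13 · 13 = 169 (a product of primes ≡ 1 (mod 4)); a representation of m scales to one of n via (k·x)² + (k·y)² = k²(x² + y²). Each prime p ≡ 1 (mod 4) is itself a sum of two squares; find a² by testing p − a² for a perfect square:
  13: 13 − 1² = 12, 13 − 2² = 9 = 3² ⇒ 13 = 2² + 3².
  Combine using the Brahmagupta–Fibonacci identity (a² + b²)(c² + d²) = (ac − bd)² + (ad + bc)² = (ac + bd)² + (ad − bc)²:
  13 · 13 = 169: from (2² + 3²)(2² + 3²), take (2·2 − 3·3, 2·3 + 3·2) = (4 − 9, 6 + 6) = (-5, 12); dropping signs (only squares matter) gives (5, 12); check 5² + 12² = 25 + 144 = 169 ✓.
  Scale by k = 2: (2·5, 2·12) = (10, 24).
Step 4: Order so x ≤ y and verify: 10² + 24² = 100 + 576 = 676 = n. ✓

n = 676 = 10² + 24² (one valid representation with x ≤ y).


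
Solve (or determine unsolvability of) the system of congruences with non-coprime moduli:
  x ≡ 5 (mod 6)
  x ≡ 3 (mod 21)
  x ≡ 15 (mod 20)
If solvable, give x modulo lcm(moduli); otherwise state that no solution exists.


Moduli 6, 21, 20 are not pairwise coprime, so CRT works modulo lcm(m_i) when all pairwise compatibility conditions hold.
Pairwise compatibility: gcd(m_i, m_j) must divide a_i - a_j for every pair.
Merge one congruence at a time:
  Start: x ≡ 5 (mod 6).
  Combine with x ≡ 3 (mod 21): gcd(6, 21) = 3, and 3 - 5 = -2 is NOT divisible by 3.
    ⇒ system is inconsistent (no integer solution).

No solution (the system is inconsistent).


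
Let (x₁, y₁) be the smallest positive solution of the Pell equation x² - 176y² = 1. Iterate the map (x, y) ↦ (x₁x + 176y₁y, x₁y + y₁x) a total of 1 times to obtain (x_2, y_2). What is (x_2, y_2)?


Step 1: Find the fundamental solution (x₁, y₁) of x² - 176y² = 1.
  Expand √176 as a continued fraction. a₀ = ⌊√176⌋ = 13; iterate m_{k+1} = d_k·a_k − m_k, d_{k+1} = (176 − m_{k+1}²)/d_k, a_{k+1} = ⌊(a₀ + m_{k+1})/d_{k+1}⌋ (starting m₀ = 0, d₀ = 1), with convergents p_k = a_k·p_{k-1} + p_{k-2}, q_k = a_k·q_{k-1} + q_{k-2} (p₋₁ = 1, q₋₁ = 0):
  k = 0: a₀ = 13; p₀/q₀ = 13/1; p₀² − 176·q₀² = 169 − 176 = -7.
  k = 1: m = 13, d = 7, a = ⌊(13 + 13)/7⌋ = 3; p/q = (3·13 + 1)/(3·1 + 0) = 40/3; p² − 176·q² = 1600 − 1584 = 16.
  k = 2: m = 8, d = 16, a = ⌊(13 + 8)/16⌋ = 1; p/q = (1·40 + 13)/(1·3 + 1) = 53/4; p² − 176·q² = 2809 − 2816 = -7.
  k = 3: m = 8, d = 7, a = ⌊(13 + 8)/7⌋ = 3; p/q = (3·53 + 40)/(3·4 + 3) = 199/15; p² − 176·q² = 39601 − 39600 = 1.
  The first convergent with p² − 176·q² = 1 gives the fundamental solution (x₁, y₁) = (199, 15).
Step 2: Apply the recurrence (x_{n+1}, y_{n+1}) = (x₁x_n + 176y₁y_n, x₁y_n + y₁x_n) repeatedly.
  From (x_1, y_1) = (199, 15): x_2 = 199·199 + 176·15·15 = 79201; y_2 = 199·15 + 15·199 = 5970.
Step 3: Verify x_2² - 176·y_2² = 6272798401 - 6272798400 = 1 (should be 1). ✓

(x_1, y_1) = (199, 15); (x_2, y_2) = (79201, 5970).


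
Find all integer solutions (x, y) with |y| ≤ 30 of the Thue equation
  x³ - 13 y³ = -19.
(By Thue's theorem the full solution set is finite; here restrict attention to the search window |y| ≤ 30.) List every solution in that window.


The equation is x³ - 13y³ = -19. For fixed y, x³ = 13·y³ − 19, so a solution requires the RHS to be a perfect cube.
Strategy: iterate y from -30 to 30, compute RHS = 13·y³ − 19, and check whether it is a (positive or negative) perfect cube.
Check small values of y:
  y = 0: RHS = -19 is not a perfect cube.
  y = 1: RHS = -6 is not a perfect cube.
  y = -1: RHS = -32 is not a perfect cube.
  y = 2: RHS = 85 is not a perfect cube.
  y = -2: RHS = -123 is not a perfect cube.
  y = 3: RHS = 332 is not a perfect cube.
  y = -3: RHS = -370 is not a perfect cube.
Continuing the search up to |y| = 30 finds no solutions either.
No (x, y) in the scanned range satisfies the equation.

No integer solutions with |y| ≤ 30.


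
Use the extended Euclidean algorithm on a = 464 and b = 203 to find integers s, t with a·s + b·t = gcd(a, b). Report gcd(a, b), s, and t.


Euclidean algorithm on (464, 203) — divide until remainder is 0:
  464 = 2 · 203 + 58
  203 = 3 · 58 + 29
  58 = 2 · 29 + 0
gcd(464, 203) = 29.
Track Bezout coefficients alongside the remainders: start with r₀ = 464 = a·1 + b·0 (s = 1, t = 0) and r₁ = 203 = a·0 + b·1 (s = 0, t = 1); each new remainder r_{k+1} = r_{k-1} − q_k·r_k inherits s_{k+1} = s_{k-1} − q_k·s_k, t_{k+1} = t_{k-1} − q_k·t_k, so r_k = a·s_k + b·t_k at every step:
  q = 2: r = 58, s = 1 − 2·0 = 1, t = 0 − 2·1 = -2  (check: 464·1 + 203·(-2) = 58)
  q = 3: r = 29, s = 0 − 3·1 = -3, t = 1 − 3·(-2) = 7  (check: 464·(-3) + 203·7 = 29)
The row with r = 29 (the gcd) gives the Bezout coefficients s = -3, t = 7.
Result: 464 · (-3) + 203 · (7) = 29.

gcd(464, 203) = 29; s = -3, t = 7 (check: 464·(-3) + 203·7 = 29).


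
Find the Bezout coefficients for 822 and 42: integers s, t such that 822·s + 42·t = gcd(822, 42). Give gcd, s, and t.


Euclidean algorithm on (822, 42) — divide until remainder is 0:
  822 = 19 · 42 + 24
  42 = 1 · 24 + 18
  24 = 1 · 18 + 6
  18 = 3 · 6 + 0
gcd(822, 42) = 6.
Track Bezout coefficients alongside the remainders: start with r₀ = 822 = a·1 + b·0 (s = 1, t = 0) and r₁ = 42 = a·0 + b·1 (s = 0, t = 1); each new remainder r_{k+1} = r_{k-1} − q_k·r_k inherits s_{k+1} = s_{k-1} − q_k·s_k, t_{k+1} = t_{k-1} − q_k·t_k, so r_k = a·s_k + b·t_k at every step:
  q = 19: r = 24, s = 1 − 19·0 = 1, t = 0 − 19·1 = -19  (check: 822·1 + 42·(-19) = 24)
  q = 1: r = 18, s = 0 − 1·1 = -1, t = 1 − 1·(-19) = 20  (check: 822·(-1) + 42·20 = 18)
  q = 1: r = 6, s = 1 − 1·(-1) = 2, t = -19 − 1·20 = -39  (check: 822·2 + 42·(-39) = 6)
The row with r = 6 (the gcd) gives the Bezout coefficients s = 2, t = -39.
Result: 822 · (2) + 42 · (-39) = 6.

gcd(822, 42) = 6; s = 2, t = -39 (check: 822·2 + 42·(-39) = 6).


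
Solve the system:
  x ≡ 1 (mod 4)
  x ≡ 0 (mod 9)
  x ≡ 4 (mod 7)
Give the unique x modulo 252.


Moduli 4, 9, 7 are pairwise coprime; by CRT there is a unique solution modulo M = 4 · 9 · 7 = 252.
Solve pairwise, accumulating the modulus:
  Start with x ≡ 1 (mod 4).
  Combine with x ≡ 0 (mod 9): since gcd(4, 9) = 1, we get a unique residue mod 36.
    Write x = 1 + 4·t and substitute into x ≡ 0 (mod 9): 4·t ≡ 0 − 1 = -1 (mod 9).
    Reduce coefficients mod 9: 4·t ≡ 8 (mod 9).
    The inverse of 4 mod 9 is 7 (since 4·7 = 28 = 3·9 + 1), so t ≡ 7·8 = 56 ≡ 2 (mod 9).
    Then x = 1 + 4·2 = 9, valid modulo lcm(4, 9) = 36: x ≡ 9 (mod 36).
  Combine with x ≡ 4 (mod 7): since gcd(36, 7) = 1, we get a unique residue mod 252.
    Write x = 9 + 36·t and substitute into x ≡ 4 (mod 7): 36·t ≡ 4 − 9 = -5 (mod 7).
    Reduce coefficients mod 7: 1·t ≡ 2 (mod 7).
    So t ≡ 2 (mod 7).
    Then x = 9 + 36·2 = 81, valid modulo lcm(36, 7) = 252: x ≡ 81 (mod 252).
Verify: 81 mod 4 = 1 ✓, 81 mod 9 = 0 ✓, 81 mod 7 = 4 ✓.

x ≡ 81 (mod 252).


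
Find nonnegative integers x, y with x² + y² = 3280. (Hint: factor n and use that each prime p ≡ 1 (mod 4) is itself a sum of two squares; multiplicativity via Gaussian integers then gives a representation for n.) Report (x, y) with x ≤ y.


Step 1: Factor n = 3280 = 2^4 · 5 · 41.
Step 2: Check the mod-4 condition on each prime factor: 2 = 2 (special); 5 ≡ 1 (mod 4), exponent 1; 41 ≡ 1 (mod 4), exponent 1.
All primes ≡ 3 (mod 4) appear to even exponent (or don't appear), so by the two-squares theorem n IS expressible as a sum of two squares.
Step 3: Build a representation. Group n = k² · m with k = 4 and m = 5 · 41 = 205 (a product of primes ≡ 1 (mod 4)); a representation of m scales to one of n via (k·x)² + (k·y)² = k²(x² + y²). Each prime p ≡ 1 (mod 4) is itself a sum of two squares; find a² by testing p − a² for a perfect square:
  5: 5 − 1² = 4 = 2² ⇒ 5 = 1² + 2².
  41: 41 − 1² = 40, 41 − 2² = 37, 41 − 3² = 32, 41 − 4² = 25 = 5² ⇒ 41 = 4² + 5².
  Combine using the Brahmagupta–Fibonacci identity (a² + b²)(c² + d²) = (ac − bd)² + (ad + bc)² = (ac + bd)² + (ad − bc)²:
  5 · 41 = 205: from (1² + 2²)(4² + 5²), take (1·4 − 2·5, 1·5 + 2·4) = (4 − 10, 5 + 8) = (-6, 13); dropping signs (only squares matter) gives (6, 13); check 6² + 13² = 36 + 169 = 205 ✓.
  Scale by k = 4: (4·6, 4·13) = (24, 52).
Step 4: Order so x ≤ y and verify: 24² + 52² = 576 + 2704 = 3280 = n. ✓

n = 3280 = 24² + 52² (one valid representation with x ≤ y).


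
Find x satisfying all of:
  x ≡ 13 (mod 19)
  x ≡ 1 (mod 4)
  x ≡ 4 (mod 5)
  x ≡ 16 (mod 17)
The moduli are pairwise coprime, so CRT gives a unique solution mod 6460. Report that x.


Product of moduli M = 19 · 4 · 5 · 17 = 6460.
Merge one congruence at a time:
  Start: x ≡ 13 (mod 19).
  Combine with x ≡ 1 (mod 4); new modulus lcm = 76.
    Write x = 13 + 19·t and substitute into x ≡ 1 (mod 4): 19·t ≡ 1 − 13 = -12 (mod 4).
    Reduce coefficients mod 4: 3·t ≡ 0 (mod 4).
    The inverse of 3 mod 4 is 3 (since 3·3 = 9 = 2·4 + 1), so t ≡ 3·0 = 0 ≡ 0 (mod 4).
    Then x = 13 + 19·0 = 13, valid modulo lcm(19, 4) = 76: x ≡ 13 (mod 76).
  Combine with x ≡ 4 (mod 5); new modulus lcm = 380.
    Write x = 13 + 76·t and substitute into x ≡ 4 (mod 5): 76·t ≡ 4 − 13 = -9 (mod 5).
    Reduce coefficients mod 5: 1·t ≡ 1 (mod 5).
    So t ≡ 1 (mod 5).
    Then x = 13 + 76·1 = 89, valid modulo lcm(76, 5) = 380: x ≡ 89 (mod 380).
  Combine with x ≡ 16 (mod 17); new modulus lcm = 6460.
    Write x = 89 + 380·t and substitute into x ≡ 16 (mod 17): 380·t ≡ 16 − 89 = -73 (mod 17).
    Reduce coefficients mod 17: 6·t ≡ 12 (mod 17).
    The inverse of 6 mod 17 is 3 (since 6·3 = 18 = 1·17 + 1), so t ≡ 3·12 = 36 ≡ 2 (mod 17).
    Then x = 89 + 380·2 = 849, valid modulo lcm(380, 17) = 6460: x ≡ 849 (mod 6460).
Verify against each original: 849 mod 19 = 13, 849 mod 4 = 1, 849 mod 5 = 4, 849 mod 17 = 16.

x ≡ 849 (mod 6460).


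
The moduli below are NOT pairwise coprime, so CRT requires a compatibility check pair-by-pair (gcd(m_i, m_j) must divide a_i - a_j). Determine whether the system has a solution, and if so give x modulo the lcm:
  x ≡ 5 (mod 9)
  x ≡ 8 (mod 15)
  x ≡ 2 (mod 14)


Moduli 9, 15, 14 are not pairwise coprime, so CRT works modulo lcm(m_i) when all pairwise compatibility conditions hold.
Pairwise compatibility: gcd(m_i, m_j) must divide a_i - a_j for every pair.
Merge one congruence at a time:
  Start: x ≡ 5 (mod 9).
  Combine with x ≡ 8 (mod 15): gcd(9, 15) = 3; 8 - 5 = 3, which IS divisible by 3, so compatible.
    Write x = 5 + 9·t and substitute into x ≡ 8 (mod 15): 9·t ≡ 8 − 5 = 3 (mod 15).
    Divide the congruence (and modulus) by g = 3: 3·t ≡ 1 (mod 5).
    The inverse of 3 mod 5 is 2 (since 3·2 = 6 = 1·5 + 1), so t ≡ 2·1 = 2 ≡ 2 (mod 5).
    Then x = 5 + 9·2 = 23, valid modulo lcm(9, 15) = 45: x ≡ 23 (mod 45).
  Combine with x ≡ 2 (mod 14): gcd(45, 14) = 1; 2 - 23 = -21, which IS divisible by 1, so compatible.
    Write x = 23 + 45·t and substitute into x ≡ 2 (mod 14): 45·t ≡ 2 − 23 = -21 (mod 14).
    Reduce coefficients mod 14: 3·t ≡ 7 (mod 14).
    The inverse of 3 mod 14 is 5 (since 3·5 = 15 = 1·14 + 1), so t ≡ 5·7 = 35 ≡ 7 (mod 14).
    Then x = 23 + 45·7 = 338, valid modulo lcm(45, 14) = 630: x ≡ 338 (mod 630).
Verify: 338 mod 9 = 5, 338 mod 15 = 8, 338 mod 14 = 2.

x ≡ 338 (mod 630).


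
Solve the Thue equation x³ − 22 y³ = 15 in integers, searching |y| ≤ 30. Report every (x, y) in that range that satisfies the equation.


The equation is x³ - 22y³ = 15. For fixed y, x³ = 22·y³ + 15, so a solution requires the RHS to be a perfect cube.
Strategy: iterate y from -30 to 30, compute RHS = 22·y³ + 15, and check whether it is a (positive or negative) perfect cube.
Check small values of y:
  y = 0: RHS = 15 is not a perfect cube.
  y = 1: RHS = 37 is not a perfect cube.
  y = -1: RHS = -7 is not a perfect cube.
  y = 2: RHS = 191 is not a perfect cube.
  y = -2: RHS = -161 is not a perfect cube.
  y = 3: RHS = 609 is not a perfect cube.
  y = -3: RHS = -579 is not a perfect cube.
Continuing the search up to |y| = 30 finds no solutions either.
No (x, y) in the scanned range satisfies the equation.

No integer solutions with |y| ≤ 30.


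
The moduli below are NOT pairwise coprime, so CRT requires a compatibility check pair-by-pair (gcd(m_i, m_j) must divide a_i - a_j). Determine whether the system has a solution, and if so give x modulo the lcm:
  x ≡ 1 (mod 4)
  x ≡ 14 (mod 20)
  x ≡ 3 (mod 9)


Moduli 4, 20, 9 are not pairwise coprime, so CRT works modulo lcm(m_i) when all pairwise compatibility conditions hold.
Pairwise compatibility: gcd(m_i, m_j) must divide a_i - a_j for every pair.
Merge one congruence at a time:
  Start: x ≡ 1 (mod 4).
  Combine with x ≡ 14 (mod 20): gcd(4, 20) = 4, and 14 - 1 = 13 is NOT divisible by 4.
    ⇒ system is inconsistent (no integer solution).

No solution (the system is inconsistent).


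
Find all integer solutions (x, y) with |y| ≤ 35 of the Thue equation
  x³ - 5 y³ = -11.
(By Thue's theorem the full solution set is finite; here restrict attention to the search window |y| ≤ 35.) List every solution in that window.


The equation is x³ - 5y³ = -11. For fixed y, x³ = 5·y³ − 11, so a solution requires the RHS to be a perfect cube.
Strategy: iterate y from -35 to 35, compute RHS = 5·y³ − 11, and check whether it is a (positive or negative) perfect cube.
Check small values of y:
  y = 0: RHS = -11 is not a perfect cube.
  y = 1: RHS = -6 is not a perfect cube.
  y = -1: RHS = -16 is not a perfect cube.
  y = 2: RHS = 29 is not a perfect cube.
  y = -2: RHS = -51 is not a perfect cube.
  y = 3: RHS = 124 is not a perfect cube.
  y = -3: RHS = -146 is not a perfect cube.
Continuing the search up to |y| = 35 finds no solutions either.
No (x, y) in the scanned range satisfies the equation.

No integer solutions with |y| ≤ 35.


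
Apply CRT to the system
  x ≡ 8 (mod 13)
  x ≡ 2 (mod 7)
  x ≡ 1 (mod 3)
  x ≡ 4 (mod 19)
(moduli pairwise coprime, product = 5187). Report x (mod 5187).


Product of moduli M = 13 · 7 · 3 · 19 = 5187.
Merge one congruence at a time:
  Start: x ≡ 8 (mod 13).
  Combine with x ≡ 2 (mod 7); new modulus lcm = 91.
    Write x = 8 + 13·t and substitute into x ≡ 2 (mod 7): 13·t ≡ 2 − 8 = -6 (mod 7).
    Reduce coefficients mod 7: 6·t ≡ 1 (mod 7).
    The inverse of 6 mod 7 is 6 (since 6·6 = 36 = 5·7 + 1), so t ≡ 6·1 = 6 ≡ 6 (mod 7).
    Then x = 8 + 13·6 = 86, valid modulo lcm(13, 7) = 91: x ≡ 86 (mod 91).
  Combine with x ≡ 1 (mod 3); new modulus lcm = 273.
    Write x = 86 + 91·t and substitute into x ≡ 1 (mod 3): 91·t ≡ 1 − 86 = -85 (mod 3).
    Reduce coefficients mod 3: 1·t ≡ 2 (mod 3).
    So t ≡ 2 (mod 3).
    Then x = 86 + 91·2 = 268, valid modulo lcm(91, 3) = 273: x ≡ 268 (mod 273).
  Combine with x ≡ 4 (mod 19); new modulus lcm = 5187.
    Write x = 268 + 273·t and substitute into x ≡ 4 (mod 19): 273·t ≡ 4 − 268 = -264 (mod 19).
    Reduce coefficients mod 19: 7·t ≡ 2 (mod 19).
    The inverse of 7 mod 19 is 11 (since 7·11 = 77 = 4·19 + 1), so t ≡ 11·2 = 22 ≡ 3 (mod 19).
    Then x = 268 + 273·3 = 1087, valid modulo lcm(273, 19) = 5187: x ≡ 1087 (mod 5187).
Verify against each original: 1087 mod 13 = 8, 1087 mod 7 = 2, 1087 mod 3 = 1, 1087 mod 19 = 4.

x ≡ 1087 (mod 5187).


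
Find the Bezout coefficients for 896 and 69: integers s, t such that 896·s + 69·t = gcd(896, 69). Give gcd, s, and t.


Euclidean algorithm on (896, 69) — divide until remainder is 0:
  896 = 12 · 69 + 68
  69 = 1 · 68 + 1
  68 = 68 · 1 + 0
gcd(896, 69) = 1.
Track Bezout coefficients alongside the remainders: start with r₀ = 896 = a·1 + b·0 (s = 1, t = 0) and r₁ = 69 = a·0 + b·1 (s = 0, t = 1); each new remainder r_{k+1} = r_{k-1} − q_k·r_k inherits s_{k+1} = s_{k-1} − q_k·s_k, t_{k+1} = t_{k-1} − q_k·t_k, so r_k = a·s_k + b·t_k at every step:
  q = 12: r = 68, s = 1 − 12·0 = 1, t = 0 − 12·1 = -12  (check: 896·1 + 69·(-12) = 68)
  q = 1: r = 1, s = 0 − 1·1 = -1, t = 1 − 1·(-12) = 13  (check: 896·(-1) + 69·13 = 1)
The row with r = 1 (the gcd) gives the Bezout coefficients s = -1, t = 13.
Result: 896 · (-1) + 69 · (13) = 1.

gcd(896, 69) = 1; s = -1, t = 13 (check: 896·(-1) + 69·13 = 1).


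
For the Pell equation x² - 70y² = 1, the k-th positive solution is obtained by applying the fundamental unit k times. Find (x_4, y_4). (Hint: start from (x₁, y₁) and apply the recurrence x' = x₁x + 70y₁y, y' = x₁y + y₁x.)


Step 1: Find the fundamental solution (x₁, y₁) of x² - 70y² = 1.
  Expand √70 as a continued fraction. a₀ = ⌊√70⌋ = 8; iterate m_{k+1} = d_k·a_k − m_k, d_{k+1} = (70 − m_{k+1}²)/d_k, a_{k+1} = ⌊(a₀ + m_{k+1})/d_{k+1}⌋ (starting m₀ = 0, d₀ = 1), with convergents p_k = a_k·p_{k-1} + p_{k-2}, q_k = a_k·q_{k-1} + q_{k-2} (p₋₁ = 1, q₋₁ = 0):
  k = 0: a₀ = 8; p₀/q₀ = 8/1; p₀² − 70·q₀² = 64 − 70 = -6.
  k = 1: m = 8, d = 6, a = ⌊(8 + 8)/6⌋ = 2; p/q = (2·8 + 1)/(2·1 + 0) = 17/2; p² − 70·q² = 289 − 280 = 9.
  k = 2: m = 4, d = 9, a = ⌊(8 + 4)/9⌋ = 1; p/q = (1·17 + 8)/(1·2 + 1) = 25/3; p² − 70·q² = 625 − 630 = -5.
  k = 3: m = 5, d = 5, a = ⌊(8 + 5)/5⌋ = 2; p/q = (2·25 + 17)/(2·3 + 2) = 67/8; p² − 70·q² = 4489 − 4480 = 9.
  k = 4: m = 5, d = 9, a = ⌊(8 + 5)/9⌋ = 1; p/q = (1·67 + 25)/(1·8 + 3) = 92/11; p² − 70·q² = 8464 − 8470 = -6.
  k = 5: m = 4, d = 6, a = ⌊(8 + 4)/6⌋ = 2; p/q = (2·92 + 67)/(2·11 + 8) = 251/30; p² − 70·q² = 63001 − 63000 = 1.
  The first convergent with p² − 70·q² = 1 gives the fundamental solution (x₁, y₁) = (251, 30).
Step 2: Apply the recurrence (x_{n+1}, y_{n+1}) = (x₁x_n + 70y₁y_n, x₁y_n + y₁x_n) repeatedly.
  From (x_1, y_1) = (251, 30): x_2 = 251·251 + 70·30·30 = 126001; y_2 = 251·30 + 30·251 = 15060.
  From (x_2, y_2) = (126001, 15060): x_3 = 251·126001 + 70·30·15060 = 63252251; y_3 = 251·15060 + 30·126001 = 7560090.
  From (x_3, y_3) = (63252251, 7560090): x_4 = 251·63252251 + 70·30·7560090 = 31752504001; y_4 = 251·7560090 + 30·63252251 = 3795150120.
Step 3: Verify x_4² - 70·y_4² = 1008221510333521008001 - 1008221510333521008000 = 1 (should be 1). ✓

(x_1, y_1) = (251, 30); (x_4, y_4) = (31752504001, 3795150120).


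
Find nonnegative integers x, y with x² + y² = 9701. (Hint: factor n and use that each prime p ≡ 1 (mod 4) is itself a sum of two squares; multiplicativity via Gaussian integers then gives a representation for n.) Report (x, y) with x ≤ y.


Step 1: Factor n = 9701 = 89 · 109.
Step 2: Check the mod-4 condition on each prime factor: 89 ≡ 1 (mod 4), exponent 1; 109 ≡ 1 (mod 4), exponent 1.
All primes ≡ 3 (mod 4) appear to even exponent (or don't appear), so by the two-squares theorem n IS expressible as a sum of two squares.
Step 3: Build a representation. Here n = 89 · 109 is a product of primes ≡ 1 (mod 4). Each prime p ≡ 1 (mod 4) is itself a sum of two squares; find a² by testing p − a² for a perfect square:
  89: 89 − 1² = 88, 89 − 2² = 85, 89 − 3² = 80, 89 − 4² = 73, 89 − 5² = 64 = 8² ⇒ 89 = 5² + 8².
  109: 109 − 1² = 108, 109 − 2² = 105, 109 − 3² = 100 = 10² ⇒ 109 = 3² + 10².
  Combine using the Brahmagupta–Fibonacci identity (a² + b²)(c² + d²) = (ac − bd)² + (ad + bc)² = (ac + bd)² + (ad − bc)²:
  89 · 109 = 9701: from (5² + 8²)(3² + 10²), take (5·3 − 8·10, 5·10 + 8·3) = (15 − 80, 50 + 24) = (-65, 74); dropping signs (only squares matter) gives (65, 74); check 65² + 74² = 4225 + 5476 = 9701 ✓.
Step 4: Order so x ≤ y and verify: 65² + 74² = 4225 + 5476 = 9701 = n. ✓

n = 9701 = 65² + 74² (one valid representation with x ≤ y).


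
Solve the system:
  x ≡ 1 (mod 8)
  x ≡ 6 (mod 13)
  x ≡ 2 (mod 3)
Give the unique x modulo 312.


Moduli 8, 13, 3 are pairwise coprime; by CRT there is a unique solution modulo M = 8 · 13 · 3 = 312.
Solve pairwise, accumulating the modulus:
  Start with x ≡ 1 (mod 8).
  Combine with x ≡ 6 (mod 13): since gcd(8, 13) = 1, we get a unique residue mod 104.
    Write x = 1 + 8·t and substitute into x ≡ 6 (mod 13): 8·t ≡ 6 − 1 = 5 (mod 13).
    The inverse of 8 mod 13 is 5 (since 8·5 = 40 = 3·13 + 1), so t ≡ 5·5 = 25 ≡ 12 (mod 13).
    Then x = 1 + 8·12 = 97, valid modulo lcm(8, 13) = 104: x ≡ 97 (mod 104).
  Combine with x ≡ 2 (mod 3): since gcd(104, 3) = 1, we get a unique residue mod 312.
    Write x = 97 + 104·t and substitute into x ≡ 2 (mod 3): 104·t ≡ 2 − 97 = -95 (mod 3).
    Reduce coefficients mod 3: 2·t ≡ 1 (mod 3).
    The inverse of 2 mod 3 is 2 (since 2·2 = 4 = 1·3 + 1), so t ≡ 2·1 = 2 ≡ 2 (mod 3).
    Then x = 97 + 104·2 = 305, valid modulo lcm(104, 3) = 312: x ≡ 305 (mod 312).
Verify: 305 mod 8 = 1 ✓, 305 mod 13 = 6 ✓, 305 mod 3 = 2 ✓.

x ≡ 305 (mod 312).


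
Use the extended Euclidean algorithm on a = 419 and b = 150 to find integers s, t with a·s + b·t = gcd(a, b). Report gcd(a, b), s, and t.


Euclidean algorithm on (419, 150) — divide until remainder is 0:
  419 = 2 · 150 + 119
  150 = 1 · 119 + 31
  119 = 3 · 31 + 26
  31 = 1 · 26 + 5
  26 = 5 · 5 + 1
  5 = 5 · 1 + 0
gcd(419, 150) = 1.
Track Bezout coefficients alongside the remainders: start with r₀ = 419 = a·1 + b·0 (s = 1, t = 0) and r₁ = 150 = a·0 + b·1 (s = 0, t = 1); each new remainder r_{k+1} = r_{k-1} − q_k·r_k inherits s_{k+1} = s_{k-1} − q_k·s_k, t_{k+1} = t_{k-1} − q_k·t_k, so r_k = a·s_k + b·t_k at every step:
  q = 2: r = 119, s = 1 − 2·0 = 1, t = 0 − 2·1 = -2  (check: 419·1 + 150·(-2) = 119)
  q = 1: r = 31, s = 0 − 1·1 = -1, t = 1 − 1·(-2) = 3  (check: 419·(-1) + 150·3 = 31)
  q = 3: r = 26, s = 1 − 3·(-1) = 4, t = -2 − 3·3 = -11  (check: 419·4 + 150·(-11) = 26)
  q = 1: r = 5, s = -1 − 1·4 = -5, t = 3 − 1·(-11) = 14  (check: 419·(-5) + 150·14 = 5)
  q = 5: r = 1, s = 4 − 5·(-5) = 29, t = -11 − 5·14 = -81  (check: 419·29 + 150·(-81) = 1)
The row with r = 1 (the gcd) gives the Bezout coefficients s = 29, t = -81.
Result: 419 · (29) + 150 · (-81) = 1.

gcd(419, 150) = 1; s = 29, t = -81 (check: 419·29 + 150·(-81) = 1).


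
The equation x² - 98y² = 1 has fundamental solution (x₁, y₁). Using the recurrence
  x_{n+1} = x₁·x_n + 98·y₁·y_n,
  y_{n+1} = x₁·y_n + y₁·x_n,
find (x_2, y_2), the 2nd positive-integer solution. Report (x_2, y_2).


Step 1: Find the fundamental solution (x₁, y₁) of x² - 98y² = 1.
  Expand √98 as a continued fraction. a₀ = ⌊√98⌋ = 9; iterate m_{k+1} = d_k·a_k − m_k, d_{k+1} = (98 − m_{k+1}²)/d_k, a_{k+1} = ⌊(a₀ + m_{k+1})/d_{k+1}⌋ (starting m₀ = 0, d₀ = 1), with convergents p_k = a_k·p_{k-1} + p_{k-2}, q_k = a_k·q_{k-1} + q_{k-2} (p₋₁ = 1, q₋₁ = 0):
  k = 0: a₀ = 9; p₀/q₀ = 9/1; p₀² − 98·q₀² = 81 − 98 = -17.
  k = 1: m = 9, d = 17, a = ⌊(9 + 9)/17⌋ = 1; p/q = (1·9 + 1)/(1·1 + 0) = 10/1; p² − 98·q² = 100 − 98 = 2.
  k = 2: m = 8, d = 2, a = ⌊(9 + 8)/2⌋ = 8; p/q = (8·10 + 9)/(8·1 + 1) = 89/9; p² − 98·q² = 7921 − 7938 = -17.
  k = 3: m = 8, d = 17, a = ⌊(9 + 8)/17⌋ = 1; p/q = (1·89 + 10)/(1·9 + 1) = 99/10; p² − 98·q² = 9801 − 9800 = 1.
  The first convergent with p² − 98·q² = 1 gives the fundamental solution (x₁, y₁) = (99, 10).
Step 2: Apply the recurrence (x_{n+1}, y_{n+1}) = (x₁x_n + 98y₁y_n, x₁y_n + y₁x_n) repeatedly.
  From (x_1, y_1) = (99, 10): x_2 = 99·99 + 98·10·10 = 19601; y_2 = 99·10 + 10·99 = 1980.
Step 3: Verify x_2² - 98·y_2² = 384199201 - 384199200 = 1 (should be 1). ✓

(x_1, y_1) = (99, 10); (x_2, y_2) = (19601, 1980).


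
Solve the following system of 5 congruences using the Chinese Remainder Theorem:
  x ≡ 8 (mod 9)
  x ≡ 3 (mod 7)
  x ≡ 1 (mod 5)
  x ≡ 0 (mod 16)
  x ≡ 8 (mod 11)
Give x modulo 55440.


Product of moduli M = 9 · 7 · 5 · 16 · 11 = 55440.
Merge one congruence at a time:
  Start: x ≡ 8 (mod 9).
  Combine with x ≡ 3 (mod 7); new modulus lcm = 63.
    Write x = 8 + 9·t and substitute into x ≡ 3 (mod 7): 9·t ≡ 3 − 8 = -5 (mod 7).
    Reduce coefficients mod 7: 2·t ≡ 2 (mod 7).
    The inverse of 2 mod 7 is 4 (since 2·4 = 8 = 1·7 + 1), so t ≡ 4·2 = 8 ≡ 1 (mod 7).
    Then x = 8 + 9·1 = 17, valid modulo lcm(9, 7) = 63: x ≡ 17 (mod 63).
  Combine with x ≡ 1 (mod 5); new modulus lcm = 315.
    Write x = 17 + 63·t and substitute into x ≡ 1 (mod 5): 63·t ≡ 1 − 17 = -16 (mod 5).
    Reduce coefficients mod 5: 3·t ≡ 4 (mod 5).
    The inverse of 3 mod 5 is 2 (since 3·2 = 6 = 1·5 + 1), so t ≡ 2·4 = 8 ≡ 3 (mod 5).
    Then x = 17 + 63·3 = 206, valid modulo lcm(63, 5) = 315: x ≡ 206 (mod 315).
  Combine with x ≡ 0 (mod 16); new modulus lcm = 5040.
    Write x = 206 + 315·t and substitute into x ≡ 0 (mod 16): 315·t ≡ 0 − 206 = -206 (mod 16).
    Reduce coefficients mod 16: 11·t ≡ 2 (mod 16).
    The inverse of 11 mod 16 is 3 (since 11·3 = 33 = 2·16 + 1), so t ≡ 3·2 = 6 ≡ 6 (mod 16).
    Then x = 206 + 315·6 = 2096, valid modulo lcm(315, 16) = 5040: x ≡ 2096 (mod 5040).
  Combine with x ≡ 8 (mod 11); new modulus lcm = 55440.
    Write x = 2096 + 5040·t and substitute into x ≡ 8 (mod 11): 5040·t ≡ 8 − 2096 = -2088 (mod 11).
    Reduce coefficients mod 11: 2·t ≡ 2 (mod 11).
    The inverse of 2 mod 11 is 6 (since 2·6 = 12 = 1·11 + 1), so t ≡ 6·2 = 12 ≡ 1 (mod 11).
    Then x = 2096 + 5040·1 = 7136, valid modulo lcm(5040, 11) = 55440: x ≡ 7136 (mod 55440).
Verify against each original: 7136 mod 9 = 8, 7136 mod 7 = 3, 7136 mod 5 = 1, 7136 mod 16 = 0, 7136 mod 11 = 8.

x ≡ 7136 (mod 55440).


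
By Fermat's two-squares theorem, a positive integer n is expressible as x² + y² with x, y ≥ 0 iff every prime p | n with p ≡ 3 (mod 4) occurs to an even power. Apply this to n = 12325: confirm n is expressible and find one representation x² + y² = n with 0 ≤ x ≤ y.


Step 1: Factor n = 12325 = 5^2 · 17 · 29.
Step 2: Check the mod-4 condition on each prime factor: 5 ≡ 1 (mod 4), exponent 2; 17 ≡ 1 (mod 4), exponent 1; 29 ≡ 1 (mod 4), exponent 1.
All primes ≡ 3 (mod 4) appear to even exponent (or don't appear), so by the two-squares theorem n IS expressible as a sum of two squares.
Step 3: Build a representation. Group n = k² · m with k = 5 and m = 17 · 29 = 493 (a product of primes ≡ 1 (mod 4)); a representation of m scales to one of n via (k·x)² + (k·y)² = k²(x² + y²). Each prime p ≡ 1 (mod 4) is itself a sum of two squares; find a² by testing p − a² for a perfect square:
  17: 17 − 1² = 16 = 4² ⇒ 17 = 1² + 4².
  29: 29 − 1² = 28, 29 − 2² = 25 = 5² ⇒ 29 = 2² + 5².
  Combine using the Brahmagupta–Fibonacci identity (a² + b²)(c² + d²) = (ac − bd)² + (ad + bc)² = (ac + bd)² + (ad − bc)²:
  17 · 29 = 493: from (1² + 4²)(2² + 5²), take (1·2 − 4·5, 1·5 + 4·2) = (2 − 20, 5 + 8) = (-18, 13); dropping signs (only squares matter) gives (18, 13); check 18² + 13² = 324 + 169 = 493 ✓.
  Scale by k = 5: (5·18, 5·13) = (90, 65).
Step 4: Order so x ≤ y and verify: 65² + 90² = 4225 + 8100 = 12325 = n. ✓

n = 12325 = 65² + 90² (one valid representation with x ≤ y).


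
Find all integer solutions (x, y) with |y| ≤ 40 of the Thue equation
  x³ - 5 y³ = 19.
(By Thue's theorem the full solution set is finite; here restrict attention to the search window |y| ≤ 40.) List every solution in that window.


The equation is x³ - 5y³ = 19. For fixed y, x³ = 5·y³ + 19, so a solution requires the RHS to be a perfect cube.
Strategy: iterate y from -40 to 40, compute RHS = 5·y³ + 19, and check whether it is a (positive or negative) perfect cube.
Check small values of y:
  y = 0: RHS = 19 is not a perfect cube.
  y = 1: RHS = 24 is not a perfect cube.
  y = -1: RHS = 14 is not a perfect cube.
  y = 2: RHS = 59 is not a perfect cube.
  y = -2: RHS = -21 is not a perfect cube.
  y = 3: RHS = 154 is not a perfect cube.
  y = -3: RHS = -116 is not a perfect cube.
Continuing the search up to |y| = 40 finds no solutions either.
No (x, y) in the scanned range satisfies the equation.

No integer solutions with |y| ≤ 40.


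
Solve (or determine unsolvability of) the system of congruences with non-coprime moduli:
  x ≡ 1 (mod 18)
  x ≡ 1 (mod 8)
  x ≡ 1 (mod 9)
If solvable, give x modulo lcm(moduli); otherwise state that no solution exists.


Moduli 18, 8, 9 are not pairwise coprime, so CRT works modulo lcm(m_i) when all pairwise compatibility conditions hold.
Pairwise compatibility: gcd(m_i, m_j) must divide a_i - a_j for every pair.
Merge one congruence at a time:
  Start: x ≡ 1 (mod 18).
  Combine with x ≡ 1 (mod 8): gcd(18, 8) = 2; 1 - 1 = 0, which IS divisible by 2, so compatible.
    Write x = 1 + 18·t and substitute into x ≡ 1 (mod 8): 18·t ≡ 1 − 1 = 0 (mod 8).
    Divide the congruence (and modulus) by g = 2: 9·t ≡ 0 (mod 4).
    Reduce coefficients mod 4: 1·t ≡ 0 (mod 4).
    So t ≡ 0 (mod 4).
    Then x = 1 + 18·0 = 1, valid modulo lcm(18, 8) = 72: x ≡ 1 (mod 72).
  Combine with x ≡ 1 (mod 9): gcd(72, 9) = 9; 1 - 1 = 0, which IS divisible by 9, so compatible.
    Write x = 1 + 72·t and substitute into x ≡ 1 (mod 9): 72·t ≡ 1 − 1 = 0 (mod 9).
    Divide the congruence (and modulus) by g = 9: 8·t ≡ 0 (mod 1).
    Modulo 1 every t works; take t = 0.
    Then x = 1 + 72·0 = 1, valid modulo lcm(72, 9) = 72: x ≡ 1 (mod 72).
Verify: 1 mod 18 = 1, 1 mod 8 = 1, 1 mod 9 = 1.

x ≡ 1 (mod 72).
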